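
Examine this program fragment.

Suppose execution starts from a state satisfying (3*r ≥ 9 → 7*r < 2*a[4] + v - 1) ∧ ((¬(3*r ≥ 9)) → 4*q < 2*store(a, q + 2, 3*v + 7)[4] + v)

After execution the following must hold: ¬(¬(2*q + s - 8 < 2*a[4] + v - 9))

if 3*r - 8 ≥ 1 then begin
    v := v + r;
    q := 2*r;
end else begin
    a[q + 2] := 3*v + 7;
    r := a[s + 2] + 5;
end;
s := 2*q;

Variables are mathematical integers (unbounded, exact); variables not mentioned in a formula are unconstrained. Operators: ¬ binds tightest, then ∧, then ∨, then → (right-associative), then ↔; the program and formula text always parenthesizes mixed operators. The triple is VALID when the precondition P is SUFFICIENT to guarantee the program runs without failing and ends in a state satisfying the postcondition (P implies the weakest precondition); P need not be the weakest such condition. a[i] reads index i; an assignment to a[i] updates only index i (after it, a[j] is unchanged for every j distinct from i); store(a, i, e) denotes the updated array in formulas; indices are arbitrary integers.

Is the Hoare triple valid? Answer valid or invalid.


Working backward. After the program, the postcondition ¬(¬(2*q + s - 8 < 2*a[4] + v - 9)) must hold; in canonical form it is 2*q + s < 2*a[4] + v - 1.
Before s := 2*q: 4*q < 2*a[4] + v - 1
Then branch requires 7*r < 2*a[4] + v - 1; else branch requires 4*q < 2*store(a, q + 2, 3*v + 7)[4] + v - 1.
Before the if: (3*r ≥ 9 → 7*r < 2*a[4] + v - 1) ∧ ((¬(3*r ≥ 9)) → 4*q < 2*store(a, q + 2, 3*v + 7)[4] + v - 1)
The weakest precondition is (3*r ≥ 9 → 7*r < 2*a[4] + v - 1) ∧ ((¬(3*r ≥ 9)) → 4*q < 2*store(a, q + 2, 3*v + 7)[4] + v - 1).
Check whether (3*r ≥ 9 → 7*r < 2*a[4] + v - 1) ∧ ((¬(3*r ≥ 9)) → 4*q < 2*store(a, q + 2, 3*v + 7)[4] + v) implies it.
Countermodel: at the initial state a = {[2] = 3, [4] = 0, elsewhere 3}, q = 0, r = 2, v = 1, the precondition holds but the weakest precondition fails.
Answer: invalid


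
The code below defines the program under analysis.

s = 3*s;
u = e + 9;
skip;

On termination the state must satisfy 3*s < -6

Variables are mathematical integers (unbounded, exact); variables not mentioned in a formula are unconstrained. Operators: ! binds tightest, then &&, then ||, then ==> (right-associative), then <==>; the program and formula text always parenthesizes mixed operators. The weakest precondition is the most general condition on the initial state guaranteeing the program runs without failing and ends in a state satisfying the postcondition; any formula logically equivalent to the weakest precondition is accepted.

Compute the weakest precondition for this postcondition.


Working backward. After the program, 3*s < -6 must hold.
Before skip: 3*s < -6
Before u := e + 9: 3*s < -6
Before s := 3*s: 9*s < -6
Answer: WP = 9*s < -6


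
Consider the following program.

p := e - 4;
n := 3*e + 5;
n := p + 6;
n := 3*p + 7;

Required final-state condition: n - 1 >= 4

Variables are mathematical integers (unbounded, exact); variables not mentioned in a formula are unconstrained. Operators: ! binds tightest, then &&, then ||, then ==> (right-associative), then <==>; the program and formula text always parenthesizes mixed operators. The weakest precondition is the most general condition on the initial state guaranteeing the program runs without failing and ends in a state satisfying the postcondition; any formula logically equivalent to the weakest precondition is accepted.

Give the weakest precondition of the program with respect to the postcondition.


Working backward. After the program, the postcondition n - 1 >= 4 must hold; in canonical form it is n >= 5.
Before n := 3*p + 7: 3*p >= -2
Before n := p + 6: 3*p >= -2
Before n := 3*e + 5: 3*p >= -2
Before p := e - 4: 3*e >= 10
Answer: WP = 3*e >= 10


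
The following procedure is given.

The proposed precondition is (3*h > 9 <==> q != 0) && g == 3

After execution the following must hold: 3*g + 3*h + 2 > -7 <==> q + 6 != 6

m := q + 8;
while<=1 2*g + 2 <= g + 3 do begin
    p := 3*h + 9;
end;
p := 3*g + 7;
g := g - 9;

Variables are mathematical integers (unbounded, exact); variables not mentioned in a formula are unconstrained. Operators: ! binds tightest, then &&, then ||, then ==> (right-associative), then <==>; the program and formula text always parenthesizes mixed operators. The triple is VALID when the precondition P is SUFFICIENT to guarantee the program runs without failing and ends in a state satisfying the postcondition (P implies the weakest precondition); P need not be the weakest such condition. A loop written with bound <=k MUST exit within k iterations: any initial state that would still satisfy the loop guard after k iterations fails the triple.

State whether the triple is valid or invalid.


Working backward. After the program, the postcondition 3*g + 3*h + 2 > -7 <==> q + 6 != 6 must hold; in canonical form it is 3*g + 3*h > -9 <==> q != 0.
Before g := g - 9: 3*g + 3*h > 18 <==> q != 0
Before p := 3*g + 7: 3*g + 3*h > 18 <==> q != 0
Before the loop (bound <=1), unroll the exhaustion recursion (WP_0 = exit-now case; WP_j = one more guarded iteration, up to j = 1):
  WP_0: (!(g <= 1)) && (3*g + 3*h > 18 <==> q != 0)
  WP_1: (g <= 1 ==> ((!(g <= 1)) && (3*g + 3*h > 18 <==> q != 0))) && ((!(g <= 1)) ==> (3*g + 3*h > 18 <==> q != 0))
So before the loop: (g <= 1 ==> ((!(g <= 1)) && (3*g + 3*h > 18 <==> q != 0))) && ((!(g <= 1)) ==> (3*g + 3*h > 18 <==> q != 0))
Before m := q + 8: (g <= 1 ==> ((!(g <= 1)) && (3*g + 3*h > 18 <==> q != 0))) && ((!(g <= 1)) ==> (3*g + 3*h > 18 <==> q != 0))
The weakest precondition is (g <= 1 ==> ((!(g <= 1)) && (3*g + 3*h > 18 <==> q != 0))) && ((!(g <= 1)) ==> (3*g + 3*h > 18 <==> q != 0)).
Check whether (3*h > 9 <==> q != 0) && g == 3 implies it.
Every state satisfying the precondition satisfies the weakest precondition: the implication holds.
Answer: valid


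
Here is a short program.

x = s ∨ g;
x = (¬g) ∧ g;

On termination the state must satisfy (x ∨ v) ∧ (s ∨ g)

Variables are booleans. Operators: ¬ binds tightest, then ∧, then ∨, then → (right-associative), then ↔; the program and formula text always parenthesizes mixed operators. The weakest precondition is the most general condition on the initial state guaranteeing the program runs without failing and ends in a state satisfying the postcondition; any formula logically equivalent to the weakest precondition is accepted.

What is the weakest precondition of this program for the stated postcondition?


Working backward. After the program, (x ∨ v) ∧ (s ∨ g) must hold.
Before x := (¬g) ∧ g: v ∧ (s ∨ g)
Before x := s ∨ g: v ∧ (s ∨ g)
Answer: WP = v ∧ (s ∨ g)


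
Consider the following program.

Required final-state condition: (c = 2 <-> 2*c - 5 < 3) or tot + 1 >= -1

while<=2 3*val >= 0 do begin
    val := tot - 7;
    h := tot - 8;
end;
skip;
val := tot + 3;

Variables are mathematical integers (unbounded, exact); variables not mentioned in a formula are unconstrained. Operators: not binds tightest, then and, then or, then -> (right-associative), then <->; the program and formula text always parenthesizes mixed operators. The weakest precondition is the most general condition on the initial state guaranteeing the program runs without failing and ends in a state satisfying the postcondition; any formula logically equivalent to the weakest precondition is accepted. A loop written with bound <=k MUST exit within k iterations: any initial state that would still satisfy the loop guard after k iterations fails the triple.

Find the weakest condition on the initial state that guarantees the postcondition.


Working backward. After the program, the postcondition (c = 2 <-> 2*c - 5 < 3) or tot + 1 >= -1 must hold; in canonical form it is (c = 2 <-> 2*c < 8) or tot >= -2.
Before val := tot + 3: (c = 2 <-> 2*c < 8) or tot >= -2
Before skip: (c = 2 <-> 2*c < 8) or tot >= -2
Before the loop (bound <=2), unroll the exhaustion recursion (WP_0 = exit-now case; WP_j = one more guarded iteration, up to j = 2):
  WP_0: (not (3*val >= 0)) and ((c = 2 <-> 2*c < 8) or tot >= -2)
  WP_1: (3*val >= 0 -> ((not (3*tot >= 21)) and ((c = 2 <-> 2*c < 8) or tot >= -2))) and ((not (3*val >= 0)) -> ((c = 2 <-> 2*c < 8) or tot >= -2))
  WP_2: (3*val >= 0 -> ((3*tot >= 21 -> ((not (3*tot >= 21)) and ((c = 2 <-> 2*c < 8) or tot >= -2))) and ((not (3*tot >= 21)) -> ((c = 2 <-> 2*c < 8) or tot >= -2)))) and ((not (3*val >= 0)) -> ((c = 2 <-> 2*c < 8) or tot >= -2))
So before the loop: (3*val >= 0 -> ((3*tot >= 21 -> ((not (3*tot >= 21)) and ((c = 2 <-> 2*c < 8) or tot >= -2))) and ((not (3*tot >= 21)) -> ((c = 2 <-> 2*c < 8) or tot >= -2)))) and ((not (3*val >= 0)) -> ((c = 2 <-> 2*c < 8) or tot >= -2))
Answer: WP = (3*val >= 0 -> ((3*tot >= 21 -> ((not (3*tot >= 21)) and ((c = 2 <-> 2*c < 8) or tot >= -2))) and ((not (3*tot >= 21)) -> ((c = 2 <-> 2*c < 8) or tot >= -2)))) and ((not (3*val >= 0)) -> ((c = 2 <-> 2*c < 8) or tot >= -2))


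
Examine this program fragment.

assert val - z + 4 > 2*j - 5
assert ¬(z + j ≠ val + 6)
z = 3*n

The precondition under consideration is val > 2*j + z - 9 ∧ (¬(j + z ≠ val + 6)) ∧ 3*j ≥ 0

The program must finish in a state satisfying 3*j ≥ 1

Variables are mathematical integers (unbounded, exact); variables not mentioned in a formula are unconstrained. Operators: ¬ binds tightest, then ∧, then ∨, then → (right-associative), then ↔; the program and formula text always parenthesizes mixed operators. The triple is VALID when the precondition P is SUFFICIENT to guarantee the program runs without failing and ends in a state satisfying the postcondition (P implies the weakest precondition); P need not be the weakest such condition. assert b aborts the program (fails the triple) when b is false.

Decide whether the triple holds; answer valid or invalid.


Working backward. After the program, 3*j ≥ 1 must hold.
Before z := 3*n: 3*j ≥ 1
Before assert ¬(z + j ≠ val + 6): (¬(j + z ≠ val + 6)) ∧ 3*j ≥ 1
Before assert val - z + 4 > 2*j - 5: val > 2*j + z - 9 ∧ (¬(j + z ≠ val + 6)) ∧ 3*j ≥ 1
The weakest precondition is val > 2*j + z - 9 ∧ (¬(j + z ≠ val + 6)) ∧ 3*j ≥ 1.
Check whether val > 2*j + z - 9 ∧ (¬(j + z ≠ val + 6)) ∧ 3*j ≥ 0 implies it.
Countermodel: at the initial state j = 0, val = 0, z = 6, the precondition holds but the weakest precondition fails.
Answer: invalid


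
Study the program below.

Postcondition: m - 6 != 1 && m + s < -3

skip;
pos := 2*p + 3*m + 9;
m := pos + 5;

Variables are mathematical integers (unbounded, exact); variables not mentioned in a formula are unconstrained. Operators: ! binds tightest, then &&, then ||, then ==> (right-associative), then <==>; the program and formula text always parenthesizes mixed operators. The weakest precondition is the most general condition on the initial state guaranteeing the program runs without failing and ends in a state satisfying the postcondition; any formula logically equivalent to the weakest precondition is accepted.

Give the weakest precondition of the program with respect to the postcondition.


Working backward. After the program, the postcondition m - 6 != 1 && m + s < -3 must hold; in canonical form it is m != 7 && m + s < -3.
Before m := pos + 5: pos != 2 && pos + s < -8
Before pos := 2*p + 3*m + 9: 3*m + 2*p != -7 && 3*m + 2*p + s < -17
Before skip: 3*m + 2*p != -7 && 3*m + 2*p + s < -17
Answer: WP = 3*m + 2*p != -7 && 3*m + 2*p + s < -17


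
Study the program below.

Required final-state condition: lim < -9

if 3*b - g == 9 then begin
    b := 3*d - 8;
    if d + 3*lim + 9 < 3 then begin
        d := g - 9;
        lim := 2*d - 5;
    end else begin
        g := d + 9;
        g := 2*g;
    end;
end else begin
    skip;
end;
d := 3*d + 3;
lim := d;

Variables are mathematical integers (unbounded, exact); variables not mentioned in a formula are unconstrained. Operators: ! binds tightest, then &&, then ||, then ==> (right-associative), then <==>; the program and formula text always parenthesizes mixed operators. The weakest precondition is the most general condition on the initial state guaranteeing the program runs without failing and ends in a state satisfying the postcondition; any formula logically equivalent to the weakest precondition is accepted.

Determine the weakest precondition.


Working backward. After the program, lim < -9 must hold.
Before lim := d: d < -9
Before d := 3*d + 3: 3*d < -12
Then branch requires (d + 3*lim < -6 ==> 3*g < 15) && ((!(d + 3*lim < -6)) ==> 3*d < -12); else branch requires 3*d < -12.
Before the if: (3*b == g + 9 ==> ((d + 3*lim < -6 ==> 3*g < 15) && ((!(d + 3*lim < -6)) ==> 3*d < -12))) && ((!(3*b == g + 9)) ==> 3*d < -12)
Answer: WP = (3*b == g + 9 ==> ((d + 3*lim < -6 ==> 3*g < 15) && ((!(d + 3*lim < -6)) ==> 3*d < -12))) && ((!(3*b == g + 9)) ==> 3*d < -12)


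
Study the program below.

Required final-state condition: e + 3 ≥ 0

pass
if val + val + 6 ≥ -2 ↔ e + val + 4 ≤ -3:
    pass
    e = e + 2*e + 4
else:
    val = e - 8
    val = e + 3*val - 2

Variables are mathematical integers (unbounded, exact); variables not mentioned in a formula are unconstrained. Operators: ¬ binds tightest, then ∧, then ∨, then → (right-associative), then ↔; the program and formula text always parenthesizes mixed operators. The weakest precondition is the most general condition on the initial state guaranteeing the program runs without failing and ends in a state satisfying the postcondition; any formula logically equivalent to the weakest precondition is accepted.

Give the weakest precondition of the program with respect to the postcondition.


Working backward. After the program, the postcondition e + 3 ≥ 0 must hold; in canonical form it is e ≥ -3.
Then branch requires 3*e ≥ -7; else branch requires e ≥ -3.
Before the if: ((2*val ≥ -8 ↔ e + val ≤ -7) → 3*e ≥ -7) ∧ ((¬(2*val ≥ -8 ↔ e + val ≤ -7)) → e ≥ -3)
Before skip: ((2*val ≥ -8 ↔ e + val ≤ -7) → 3*e ≥ -7) ∧ ((¬(2*val ≥ -8 ↔ e + val ≤ -7)) → e ≥ -3)
Answer: WP = ((2*val ≥ -8 ↔ e + val ≤ -7) → 3*e ≥ -7) ∧ ((¬(2*val ≥ -8 ↔ e + val ≤ -7)) → e ≥ -3)


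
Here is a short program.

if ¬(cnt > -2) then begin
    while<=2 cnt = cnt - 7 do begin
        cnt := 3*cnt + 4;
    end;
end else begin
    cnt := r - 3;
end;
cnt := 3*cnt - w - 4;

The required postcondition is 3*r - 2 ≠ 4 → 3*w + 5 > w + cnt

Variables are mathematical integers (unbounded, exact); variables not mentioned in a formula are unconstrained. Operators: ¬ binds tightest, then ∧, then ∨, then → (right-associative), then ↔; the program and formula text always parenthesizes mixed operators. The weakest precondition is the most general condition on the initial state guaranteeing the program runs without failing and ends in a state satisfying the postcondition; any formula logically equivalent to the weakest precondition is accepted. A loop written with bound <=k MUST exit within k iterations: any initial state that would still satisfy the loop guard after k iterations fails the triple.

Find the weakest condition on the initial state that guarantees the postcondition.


Working backward. After the program, the postcondition 3*r - 2 ≠ 4 → 3*w + 5 > w + cnt must hold; in canonical form it is 3*r ≠ 6 → 2*w > cnt - 5.
Before cnt := 3*cnt - w - 4: 3*r ≠ 6 → 3*w > 3*cnt - 9
Then branch requires 3*r ≠ 6 → 3*w > 3*cnt - 9; else branch requires 3*r ≠ 6 → 3*w > 3*r - 18.
Before the if: ((¬(cnt > -2)) → (3*r ≠ 6 → 3*w > 3*cnt - 9)) ∧ (cnt > -2 → (3*r ≠ 6 → 3*w > 3*r - 18))
Answer: WP = ((¬(cnt > -2)) → (3*r ≠ 6 → 3*w > 3*cnt - 9)) ∧ (cnt > -2 → (3*r ≠ 6 → 3*w > 3*r - 18))


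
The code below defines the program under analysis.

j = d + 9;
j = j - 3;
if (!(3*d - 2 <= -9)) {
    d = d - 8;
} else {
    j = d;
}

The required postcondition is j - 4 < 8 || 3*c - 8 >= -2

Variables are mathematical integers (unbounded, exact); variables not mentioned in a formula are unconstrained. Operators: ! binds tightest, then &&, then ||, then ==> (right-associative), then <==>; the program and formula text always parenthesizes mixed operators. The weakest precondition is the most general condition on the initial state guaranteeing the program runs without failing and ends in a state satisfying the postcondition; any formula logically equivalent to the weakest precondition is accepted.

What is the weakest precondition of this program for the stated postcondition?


Working backward. After the program, the postcondition j - 4 < 8 || 3*c - 8 >= -2 must hold; in canonical form it is j < 12 || 3*c >= 6.
Then branch requires j < 12 || 3*c >= 6; else branch requires d < 12 || 3*c >= 6.
Before the if: ((!(3*d <= -7)) ==> (j < 12 || 3*c >= 6)) && (3*d <= -7 ==> (d < 12 || 3*c >= 6))
Before j := j - 3: ((!(3*d <= -7)) ==> (j < 15 || 3*c >= 6)) && (3*d <= -7 ==> (d < 12 || 3*c >= 6))
Before j := d + 9: ((!(3*d <= -7)) ==> (d < 6 || 3*c >= 6)) && (3*d <= -7 ==> (d < 12 || 3*c >= 6))
Answer: WP = ((!(3*d <= -7)) ==> (d < 6 || 3*c >= 6)) && (3*d <= -7 ==> (d < 12 || 3*c >= 6))


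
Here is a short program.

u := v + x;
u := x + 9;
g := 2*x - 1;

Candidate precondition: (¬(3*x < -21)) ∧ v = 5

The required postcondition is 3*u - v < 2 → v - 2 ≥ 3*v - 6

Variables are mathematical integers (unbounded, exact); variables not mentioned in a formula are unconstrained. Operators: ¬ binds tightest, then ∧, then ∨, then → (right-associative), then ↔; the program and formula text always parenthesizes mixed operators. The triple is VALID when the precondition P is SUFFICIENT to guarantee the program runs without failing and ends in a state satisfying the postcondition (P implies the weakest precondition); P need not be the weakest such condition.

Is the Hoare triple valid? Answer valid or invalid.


Working backward. After the program, the postcondition 3*u - v < 2 → v - 2 ≥ 3*v - 6 must hold; in canonical form it is 3*u < v + 2 → 2*v ≤ 4.
Before g := 2*x - 1: 3*u < v + 2 → 2*v ≤ 4
Before u := x + 9: 3*x < v - 25 → 2*v ≤ 4
Before u := v + x: 3*x < v - 25 → 2*v ≤ 4
The weakest precondition is 3*x < v - 25 → 2*v ≤ 4.
Check whether (¬(3*x < -21)) ∧ v = 5 implies it.
Countermodel: at the initial state v = 5, x = -7, the precondition holds but the weakest precondition fails.
Answer: invalid


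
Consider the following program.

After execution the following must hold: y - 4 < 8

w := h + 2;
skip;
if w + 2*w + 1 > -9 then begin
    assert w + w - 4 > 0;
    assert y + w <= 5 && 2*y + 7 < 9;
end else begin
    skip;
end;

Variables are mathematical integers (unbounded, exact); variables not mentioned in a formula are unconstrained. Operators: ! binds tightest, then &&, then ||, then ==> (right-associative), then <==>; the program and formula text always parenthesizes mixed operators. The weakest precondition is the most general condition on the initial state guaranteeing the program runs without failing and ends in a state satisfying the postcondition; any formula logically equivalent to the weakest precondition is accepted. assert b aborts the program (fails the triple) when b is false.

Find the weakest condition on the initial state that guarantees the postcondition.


Working backward. After the program, the postcondition y - 4 < 8 must hold; in canonical form it is y < 12.
Then branch requires 2*w > 4 && w + y <= 5 && 2*y < 2 && y < 12; else branch requires y < 12.
Before the if: (3*w > -10 ==> (2*w > 4 && w + y <= 5 && 2*y < 2 && y < 12)) && ((!(3*w > -10)) ==> y < 12)
Before skip: (3*w > -10 ==> (2*w > 4 && w + y <= 5 && 2*y < 2 && y < 12)) && ((!(3*w > -10)) ==> y < 12)
Before w := h + 2: (3*h > -16 ==> (2*h > 0 && h + y <= 3 && 2*y < 2 && y < 12)) && ((!(3*h > -16)) ==> y < 12)
Answer: WP = (3*h > -16 ==> (2*h > 0 && h + y <= 3 && 2*y < 2 && y < 12)) && ((!(3*h > -16)) ==> y < 12)


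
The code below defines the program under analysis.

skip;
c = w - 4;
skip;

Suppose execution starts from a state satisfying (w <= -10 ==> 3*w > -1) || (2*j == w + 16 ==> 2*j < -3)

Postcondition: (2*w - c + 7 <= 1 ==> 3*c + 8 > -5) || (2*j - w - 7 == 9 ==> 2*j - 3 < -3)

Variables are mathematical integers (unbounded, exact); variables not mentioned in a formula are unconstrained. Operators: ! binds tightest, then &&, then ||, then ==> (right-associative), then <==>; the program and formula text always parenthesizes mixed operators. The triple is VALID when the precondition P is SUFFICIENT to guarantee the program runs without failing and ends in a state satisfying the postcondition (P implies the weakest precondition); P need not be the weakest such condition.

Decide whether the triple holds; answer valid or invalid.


Working backward. After the program, the postcondition (2*w - c + 7 <= 1 ==> 3*c + 8 > -5) || (2*j - w - 7 == 9 ==> 2*j - 3 < -3) must hold; in canonical form it is (2*w <= c - 6 ==> 3*c > -13) || (2*j == w + 16 ==> 2*j < 0).
Before skip: (2*w <= c - 6 ==> 3*c > -13) || (2*j == w + 16 ==> 2*j < 0)
Before c := w - 4: (w <= -10 ==> 3*w > -1) || (2*j == w + 16 ==> 2*j < 0)
Before skip: (w <= -10 ==> 3*w > -1) || (2*j == w + 16 ==> 2*j < 0)
The weakest precondition is (w <= -10 ==> 3*w > -1) || (2*j == w + 16 ==> 2*j < 0).
Check whether (w <= -10 ==> 3*w > -1) || (2*j == w + 16 ==> 2*j < -3) implies it.
Every state satisfying the precondition satisfies the weakest precondition: the implication holds.
Answer: valid


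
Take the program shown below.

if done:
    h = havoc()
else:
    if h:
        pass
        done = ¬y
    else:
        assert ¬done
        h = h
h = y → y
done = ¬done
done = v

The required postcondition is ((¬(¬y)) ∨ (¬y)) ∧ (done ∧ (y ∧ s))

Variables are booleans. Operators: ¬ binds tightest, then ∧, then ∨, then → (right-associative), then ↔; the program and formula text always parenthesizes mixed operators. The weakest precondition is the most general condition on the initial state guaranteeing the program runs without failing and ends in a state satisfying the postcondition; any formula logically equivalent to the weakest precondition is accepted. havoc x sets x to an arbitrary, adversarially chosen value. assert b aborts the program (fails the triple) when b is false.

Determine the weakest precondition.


Working backward. After the program, the postcondition ((¬(¬y)) ∨ (¬y)) ∧ (done ∧ (y ∧ s)) must hold; in canonical form it is done ∧ y ∧ s.
Before done := v: v ∧ y ∧ s
Before done := ¬done: v ∧ y ∧ s
Before h := y → y: v ∧ y ∧ s
Then branch requires v ∧ y ∧ s; else branch requires (h → (v ∧ y ∧ s)) ∧ ((¬h) → ((¬done) ∧ v ∧ y ∧ s)).
Before the if: (done → (v ∧ y ∧ s)) ∧ ((¬done) → ((h → (v ∧ y ∧ s)) ∧ ((¬h) → ((¬done) ∧ v ∧ y ∧ s))))
Answer: WP = (done → (v ∧ y ∧ s)) ∧ ((¬done) → ((h → (v ∧ y ∧ s)) ∧ ((¬h) → ((¬done) ∧ v ∧ y ∧ s))))


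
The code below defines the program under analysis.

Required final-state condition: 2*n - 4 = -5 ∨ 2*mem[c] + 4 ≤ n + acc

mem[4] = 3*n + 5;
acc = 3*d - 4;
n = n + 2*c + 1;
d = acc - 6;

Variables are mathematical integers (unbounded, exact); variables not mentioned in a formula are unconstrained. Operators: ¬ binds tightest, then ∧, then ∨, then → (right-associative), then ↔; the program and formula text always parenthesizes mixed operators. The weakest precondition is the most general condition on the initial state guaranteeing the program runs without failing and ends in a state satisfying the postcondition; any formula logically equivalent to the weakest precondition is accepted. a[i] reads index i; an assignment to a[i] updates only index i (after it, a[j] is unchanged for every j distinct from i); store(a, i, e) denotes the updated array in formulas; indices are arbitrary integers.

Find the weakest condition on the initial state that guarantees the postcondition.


Working backward. After the program, the postcondition 2*n - 4 = -5 ∨ 2*mem[c] + 4 ≤ n + acc must hold; in canonical form it is 2*n = -1 ∨ 2*mem[c] ≤ acc + n - 4.
Before d := acc - 6: 2*n = -1 ∨ 2*mem[c] ≤ acc + n - 4
Before n := n + 2*c + 1: 4*c + 2*n = -3 ∨ 2*mem[c] ≤ acc + 2*c + n - 3
Before acc := 3*d - 4: 4*c + 2*n = -3 ∨ 2*mem[c] ≤ 2*c + 3*d + n - 7
Before mem[4] := 3*n + 5: 4*c + 2*n = -3 ∨ 2*store(mem, 4, 3*n + 5)[c] ≤ 2*c + 3*d + n - 7
Answer: WP = 4*c + 2*n = -3 ∨ 2*store(mem, 4, 3*n + 5)[c] ≤ 2*c + 3*d + n - 7


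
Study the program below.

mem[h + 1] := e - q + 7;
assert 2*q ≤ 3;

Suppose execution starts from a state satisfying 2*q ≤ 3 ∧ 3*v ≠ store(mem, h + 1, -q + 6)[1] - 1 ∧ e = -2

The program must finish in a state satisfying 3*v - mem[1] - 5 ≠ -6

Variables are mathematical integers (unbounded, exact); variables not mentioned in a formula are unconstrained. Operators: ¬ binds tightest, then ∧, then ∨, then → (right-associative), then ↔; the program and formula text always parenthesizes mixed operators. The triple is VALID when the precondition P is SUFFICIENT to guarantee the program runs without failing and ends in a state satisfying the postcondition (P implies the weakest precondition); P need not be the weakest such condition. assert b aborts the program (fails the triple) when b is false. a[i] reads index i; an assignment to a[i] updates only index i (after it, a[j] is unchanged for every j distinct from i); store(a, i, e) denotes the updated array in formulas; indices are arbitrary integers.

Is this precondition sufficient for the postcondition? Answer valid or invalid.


Working backward. After the program, the postcondition 3*v - mem[1] - 5 ≠ -6 must hold; in canonical form it is 3*v ≠ mem[1] - 1.
Before assert 2*q ≤ 3: 2*q ≤ 3 ∧ 3*v ≠ mem[1] - 1
Before mem[h + 1] := e - q + 7: 2*q ≤ 3 ∧ 3*v ≠ store(mem, h + 1, e - q + 7)[1] - 1
The weakest precondition is 2*q ≤ 3 ∧ 3*v ≠ store(mem, h + 1, e - q + 7)[1] - 1.
Check whether 2*q ≤ 3 ∧ 3*v ≠ store(mem, h + 1, -q + 6)[1] - 1 ∧ e = -2 implies it.
Countermodel: at the initial state e = -2, h = 0, mem = {[1] = 3, elsewhere 3}, q = 1, v = 1, the precondition holds but the weakest precondition fails.
Answer: invalid


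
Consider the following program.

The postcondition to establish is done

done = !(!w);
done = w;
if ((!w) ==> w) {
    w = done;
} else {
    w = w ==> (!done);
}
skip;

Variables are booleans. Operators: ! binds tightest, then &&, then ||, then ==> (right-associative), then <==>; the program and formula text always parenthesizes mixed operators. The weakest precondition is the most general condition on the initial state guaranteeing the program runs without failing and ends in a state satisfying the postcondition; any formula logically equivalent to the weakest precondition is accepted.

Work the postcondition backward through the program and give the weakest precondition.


Working backward. After the program, done must hold.
Before skip: done
Then branch requires done; else branch requires done.
Before the if: (((!w) ==> w) ==> done) && ((!((!w) ==> w)) ==> done)
Before done := w: (((!w) ==> w) ==> w) && ((!((!w) ==> w)) ==> w)
Before done := !(!w): (((!w) ==> w) ==> w) && ((!((!w) ==> w)) ==> w)
Answer: WP = (((!w) ==> w) ==> w) && ((!((!w) ==> w)) ==> w)


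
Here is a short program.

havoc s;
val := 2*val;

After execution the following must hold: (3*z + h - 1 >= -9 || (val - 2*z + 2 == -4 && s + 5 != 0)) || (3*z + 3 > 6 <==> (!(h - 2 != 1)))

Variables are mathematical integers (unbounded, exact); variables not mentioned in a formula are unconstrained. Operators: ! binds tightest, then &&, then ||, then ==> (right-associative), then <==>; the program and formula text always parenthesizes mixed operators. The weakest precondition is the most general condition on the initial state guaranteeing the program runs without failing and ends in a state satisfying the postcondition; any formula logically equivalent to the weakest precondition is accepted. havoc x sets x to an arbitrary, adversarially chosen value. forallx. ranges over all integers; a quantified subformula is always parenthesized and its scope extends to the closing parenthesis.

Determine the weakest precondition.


Working backward. After the program, the postcondition (3*z + h - 1 >= -9 || (val - 2*z + 2 == -4 && s + 5 != 0)) || (3*z + 3 > 6 <==> (!(h - 2 != 1))) must hold; in canonical form it is h + 3*z >= -8 || (val == 2*z - 6 && s != -5) || (3*z > 3 <==> (!(h != 3))).
Before val := 2*val: h + 3*z >= -8 || (2*val == 2*z - 6 && s != -5) || (3*z > 3 <==> (!(h != 3)))
Before havoc s: forall s_1. (h + 3*z >= -8 || (2*val == 2*z - 6 && s_1 != -5) || (3*z > 3 <==> (!(h != 3))))
Answer: WP = forall s_1. (h + 3*z >= -8 || (2*val == 2*z - 6 && s_1 != -5) || (3*z > 3 <==> (!(h != 3))))


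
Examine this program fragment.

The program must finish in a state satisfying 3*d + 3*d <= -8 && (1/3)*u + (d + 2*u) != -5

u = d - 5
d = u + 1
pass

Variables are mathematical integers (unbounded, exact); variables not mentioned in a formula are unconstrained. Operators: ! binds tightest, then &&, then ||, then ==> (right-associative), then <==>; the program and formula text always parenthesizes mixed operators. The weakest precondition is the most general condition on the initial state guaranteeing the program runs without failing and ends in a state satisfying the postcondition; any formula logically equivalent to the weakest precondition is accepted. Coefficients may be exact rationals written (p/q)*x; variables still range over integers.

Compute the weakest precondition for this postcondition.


Working backward. After the program, the postcondition 3*d + 3*d <= -8 && (1/3)*u + (d + 2*u) != -5 must hold; in canonical form it is 6*d <= -8 && d + (7/3)*u != -5.
Before skip: 6*d <= -8 && d + (7/3)*u != -5
Before d := u + 1: 6*u <= -14 && (10/3)*u != -6
Before u := d - 5: 6*d <= 16 && (10/3)*d != 32/3
Answer: WP = 6*d <= 16 && (10/3)*d != 32/3


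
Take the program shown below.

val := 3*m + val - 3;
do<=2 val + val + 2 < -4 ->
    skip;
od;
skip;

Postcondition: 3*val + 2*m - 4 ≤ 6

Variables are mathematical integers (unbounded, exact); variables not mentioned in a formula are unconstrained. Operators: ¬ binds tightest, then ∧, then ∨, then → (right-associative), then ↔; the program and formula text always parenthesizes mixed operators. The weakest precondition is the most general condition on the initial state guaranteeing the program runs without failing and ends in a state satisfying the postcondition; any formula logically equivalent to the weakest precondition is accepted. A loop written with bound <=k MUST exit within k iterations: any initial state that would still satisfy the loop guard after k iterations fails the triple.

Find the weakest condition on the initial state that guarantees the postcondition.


Working backward. After the program, the postcondition 3*val + 2*m - 4 ≤ 6 must hold; in canonical form it is 2*m + 3*val ≤ 10.
Before skip: 2*m + 3*val ≤ 10
Before the loop (bound <=2), unroll the exhaustion recursion (WP_0 = exit-now case; WP_j = one more guarded iteration, up to j = 2):
  WP_0: (¬(2*val < -6)) ∧ 2*m + 3*val ≤ 10
  WP_1: (2*val < -6 → ((¬(2*val < -6)) ∧ 2*m + 3*val ≤ 10)) ∧ ((¬(2*val < -6)) → 2*m + 3*val ≤ 10)
  WP_2: (2*val < -6 → ((2*val < -6 → ((¬(2*val < -6)) ∧ 2*m + 3*val ≤ 10)) ∧ ((¬(2*val < -6)) → 2*m + 3*val ≤ 10))) ∧ ((¬(2*val < -6)) → 2*m + 3*val ≤ 10)
So before the loop: (2*val < -6 → ((2*val < -6 → ((¬(2*val < -6)) ∧ 2*m + 3*val ≤ 10)) ∧ ((¬(2*val < -6)) → 2*m + 3*val ≤ 10))) ∧ ((¬(2*val < -6)) → 2*m + 3*val ≤ 10)
Before val := 3*m + val - 3: (6*m + 2*val < 0 → ((6*m + 2*val < 0 → ((¬(6*m + 2*val < 0)) ∧ 11*m + 3*val ≤ 19)) ∧ ((¬(6*m + 2*val < 0)) → 11*m + 3*val ≤ 19))) ∧ ((¬(6*m + 2*val < 0)) → 11*m + 3*val ≤ 19)
Answer: WP = (6*m + 2*val < 0 → ((6*m + 2*val < 0 → ((¬(6*m + 2*val < 0)) ∧ 11*m + 3*val ≤ 19)) ∧ ((¬(6*m + 2*val < 0)) → 11*m + 3*val ≤ 19))) ∧ ((¬(6*m + 2*val < 0)) → 11*m + 3*val ≤ 19)


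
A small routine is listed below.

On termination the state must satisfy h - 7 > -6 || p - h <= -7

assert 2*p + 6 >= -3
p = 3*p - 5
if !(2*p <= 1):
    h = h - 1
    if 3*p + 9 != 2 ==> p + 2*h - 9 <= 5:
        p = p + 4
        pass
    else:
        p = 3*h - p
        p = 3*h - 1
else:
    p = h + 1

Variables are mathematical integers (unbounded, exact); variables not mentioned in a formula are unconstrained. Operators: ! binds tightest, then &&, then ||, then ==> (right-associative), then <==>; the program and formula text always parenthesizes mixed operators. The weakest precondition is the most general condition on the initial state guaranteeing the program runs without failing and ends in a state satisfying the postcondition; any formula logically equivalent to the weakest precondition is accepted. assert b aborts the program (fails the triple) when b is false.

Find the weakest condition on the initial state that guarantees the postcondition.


Working backward. After the program, the postcondition h - 7 > -6 || p - h <= -7 must hold; in canonical form it is h > 1 || p <= h - 7.
Then branch requires ((3*p != -7 ==> 2*h + p <= 16) ==> (h > 2 || p <= h - 12)) && ((!(3*p != -7 ==> 2*h + p <= 16)) ==> (h > 2 || 2*h <= -4)); else branch requires h > 1.
Before the if: ((!(2*p <= 1)) ==> (((3*p != -7 ==> 2*h + p <= 16) ==> (h > 2 || p <= h - 12)) && ((!(3*p != -7 ==> 2*h + p <= 16)) ==> (h > 2 || 2*h <= -4)))) && (2*p <= 1 ==> h > 1)
Before p := 3*p - 5: ((!(6*p <= 11)) ==> (((9*p != 8 ==> 2*h + 3*p <= 21) ==> (h > 2 || 3*p <= h - 7)) && ((!(9*p != 8 ==> 2*h + 3*p <= 21)) ==> (h > 2 || 2*h <= -4)))) && (6*p <= 11 ==> h > 1)
Before assert 2*p + 6 >= -3: 2*p >= -9 && ((!(6*p <= 11)) ==> (((9*p != 8 ==> 2*h + 3*p <= 21) ==> (h > 2 || 3*p <= h - 7)) && ((!(9*p != 8 ==> 2*h + 3*p <= 21)) ==> (h > 2 || 2*h <= -4)))) && (6*p <= 11 ==> h > 1)
Answer: WP = 2*p >= -9 && ((!(6*p <= 11)) ==> (((9*p != 8 ==> 2*h + 3*p <= 21) ==> (h > 2 || 3*p <= h - 7)) && ((!(9*p != 8 ==> 2*h + 3*p <= 21)) ==> (h > 2 || 2*h <= -4)))) && (6*p <= 11 ==> h > 1)


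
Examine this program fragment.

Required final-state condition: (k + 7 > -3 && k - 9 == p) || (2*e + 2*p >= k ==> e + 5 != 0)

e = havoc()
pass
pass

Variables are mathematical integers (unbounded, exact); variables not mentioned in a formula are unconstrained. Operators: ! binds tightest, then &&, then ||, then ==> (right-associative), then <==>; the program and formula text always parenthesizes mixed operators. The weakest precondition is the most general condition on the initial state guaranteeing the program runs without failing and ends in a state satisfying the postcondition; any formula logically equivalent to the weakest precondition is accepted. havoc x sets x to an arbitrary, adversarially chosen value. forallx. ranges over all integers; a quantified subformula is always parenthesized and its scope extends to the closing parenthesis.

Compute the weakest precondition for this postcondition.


Working backward. After the program, the postcondition (k + 7 > -3 && k - 9 == p) || (2*e + 2*p >= k ==> e + 5 != 0) must hold; in canonical form it is (k > -10 && k == p + 9) || (2*e + 2*p >= k ==> e != -5).
Before skip: (k > -10 && k == p + 9) || (2*e + 2*p >= k ==> e != -5)
Before skip: (k > -10 && k == p + 9) || (2*e + 2*p >= k ==> e != -5)
Before havoc e: forall e_1. ((k > -10 && k == p + 9) || (2*e_1 + 2*p >= k ==> e_1 != -5))
Answer: WP = forall e_1. ((k > -10 && k == p + 9) || (2*e_1 + 2*p >= k ==> e_1 != -5))


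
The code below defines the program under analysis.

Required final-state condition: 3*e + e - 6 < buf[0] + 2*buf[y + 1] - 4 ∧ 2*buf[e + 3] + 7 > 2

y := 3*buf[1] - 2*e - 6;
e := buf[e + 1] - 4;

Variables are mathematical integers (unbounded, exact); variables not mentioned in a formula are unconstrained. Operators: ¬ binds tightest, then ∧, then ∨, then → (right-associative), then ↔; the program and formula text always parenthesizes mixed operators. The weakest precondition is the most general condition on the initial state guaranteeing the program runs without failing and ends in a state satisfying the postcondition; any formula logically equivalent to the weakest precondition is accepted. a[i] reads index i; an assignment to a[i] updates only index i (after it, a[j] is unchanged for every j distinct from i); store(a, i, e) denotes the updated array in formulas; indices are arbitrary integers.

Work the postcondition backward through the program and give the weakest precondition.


Working backward. After the program, the postcondition 3*e + e - 6 < buf[0] + 2*buf[y + 1] - 4 ∧ 2*buf[e + 3] + 7 > 2 must hold; in canonical form it is 4*e < 2*buf[y + 1] + buf[0] + 2 ∧ 2*buf[e + 3] > -5.
Before e := buf[e + 1] - 4: 4*buf[e + 1] < 2*buf[y + 1] + buf[0] + 18 ∧ 2*buf[buf[e + 1] - 1] > -5
Before y := 3*buf[1] - 2*e - 6: 4*buf[e + 1] < buf[0] + 2*buf[3*buf[1] - 2*e - 5] + 18 ∧ 2*buf[buf[e + 1] - 1] > -5
Answer: WP = 4*buf[e + 1] < buf[0] + 2*buf[3*buf[1] - 2*e - 5] + 18 ∧ 2*buf[buf[e + 1] - 1] > -5


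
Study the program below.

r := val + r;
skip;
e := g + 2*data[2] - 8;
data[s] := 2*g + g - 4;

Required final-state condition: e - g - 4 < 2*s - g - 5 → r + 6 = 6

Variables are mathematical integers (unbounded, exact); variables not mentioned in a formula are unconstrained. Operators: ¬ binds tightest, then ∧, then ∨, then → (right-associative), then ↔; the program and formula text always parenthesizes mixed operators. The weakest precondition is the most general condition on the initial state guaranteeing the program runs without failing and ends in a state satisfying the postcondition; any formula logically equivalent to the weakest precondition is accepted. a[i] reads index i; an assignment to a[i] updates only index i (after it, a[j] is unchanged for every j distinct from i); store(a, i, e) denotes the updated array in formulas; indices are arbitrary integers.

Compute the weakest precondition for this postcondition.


Working backward. After the program, the postcondition e - g - 4 < 2*s - g - 5 → r + 6 = 6 must hold; in canonical form it is e < 2*s - 1 → r = 0.
Before data[s] := 2*g + g - 4: e < 2*s - 1 → r = 0
Before e := g + 2*data[2] - 8: 2*data[2] + g < 2*s + 7 → r = 0
Before skip: 2*data[2] + g < 2*s + 7 → r = 0
Before r := val + r: 2*data[2] + g < 2*s + 7 → r + val = 0
Answer: WP = 2*data[2] + g < 2*s + 7 → r + val = 0


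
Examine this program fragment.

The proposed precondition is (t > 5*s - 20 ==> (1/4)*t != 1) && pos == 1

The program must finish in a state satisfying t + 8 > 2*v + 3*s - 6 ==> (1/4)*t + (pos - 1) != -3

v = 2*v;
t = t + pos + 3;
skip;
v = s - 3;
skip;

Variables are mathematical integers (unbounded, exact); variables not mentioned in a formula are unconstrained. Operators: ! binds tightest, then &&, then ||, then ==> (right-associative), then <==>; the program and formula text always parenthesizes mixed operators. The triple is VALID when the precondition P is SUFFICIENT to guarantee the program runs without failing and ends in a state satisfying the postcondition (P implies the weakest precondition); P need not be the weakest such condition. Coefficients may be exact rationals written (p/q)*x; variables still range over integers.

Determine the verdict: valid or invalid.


Working backward. After the program, the postcondition t + 8 > 2*v + 3*s - 6 ==> (1/4)*t + (pos - 1) != -3 must hold; in canonical form it is t > 3*s + 2*v - 14 ==> pos + (1/4)*t != -2.
Before skip: t > 3*s + 2*v - 14 ==> pos + (1/4)*t != -2
Before v := s - 3: t > 5*s - 20 ==> pos + (1/4)*t != -2
Before skip: t > 5*s - 20 ==> pos + (1/4)*t != -2
Before t := t + pos + 3: pos + t > 5*s - 23 ==> (5/4)*pos + (1/4)*t != -11/4
Before v := 2*v: pos + t > 5*s - 23 ==> (5/4)*pos + (1/4)*t != -11/4
The weakest precondition is pos + t > 5*s - 23 ==> (5/4)*pos + (1/4)*t != -11/4.
Check whether (t > 5*s - 20 ==> (1/4)*t != 1) && pos == 1 implies it.
Countermodel: at the initial state pos = 1, s = 1, t = -16, the precondition holds but the weakest precondition fails.
Answer: invalid


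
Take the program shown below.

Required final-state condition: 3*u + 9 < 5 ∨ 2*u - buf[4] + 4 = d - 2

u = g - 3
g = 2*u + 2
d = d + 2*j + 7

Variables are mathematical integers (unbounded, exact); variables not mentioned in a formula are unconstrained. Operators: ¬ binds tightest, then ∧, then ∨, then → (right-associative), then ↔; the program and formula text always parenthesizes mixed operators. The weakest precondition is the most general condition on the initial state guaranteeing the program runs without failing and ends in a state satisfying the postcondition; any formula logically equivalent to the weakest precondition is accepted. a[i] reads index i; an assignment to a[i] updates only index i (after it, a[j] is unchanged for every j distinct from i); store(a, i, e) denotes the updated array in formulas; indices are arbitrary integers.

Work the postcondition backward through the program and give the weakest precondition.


Working backward. After the program, the postcondition 3*u + 9 < 5 ∨ 2*u - buf[4] + 4 = d - 2 must hold; in canonical form it is 3*u < -4 ∨ 2*u = buf[4] + d - 6.
Before d := d + 2*j + 7: 3*u < -4 ∨ 2*u = buf[4] + d + 2*j + 1
Before g := 2*u + 2: 3*u < -4 ∨ 2*u = buf[4] + d + 2*j + 1
Before u := g - 3: 3*g < 5 ∨ 2*g = buf[4] + d + 2*j + 7
Answer: WP = 3*g < 5 ∨ 2*g = buf[4] + d + 2*j + 7
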